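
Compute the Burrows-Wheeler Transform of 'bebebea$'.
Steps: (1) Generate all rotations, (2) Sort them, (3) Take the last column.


Rotations (sorted):
  0: $bebebea -> last char: a
  1: a$bebebe -> last char: e
  2: bea$bebe -> last char: e
  3: bebea$be -> last char: e
  4: bebebea$ -> last char: $
  5: ea$bebeb -> last char: b
  6: ebea$beb -> last char: b
  7: ebebea$b -> last char: b


BWT = aeee$bbb


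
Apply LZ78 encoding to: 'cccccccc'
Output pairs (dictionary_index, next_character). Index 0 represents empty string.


LZ78 encoding steps:
Dictionary: {0: ''}
Step 1: w='' (idx 0), next='c' -> output (0, 'c'), add 'c' as idx 1
Step 2: w='c' (idx 1), next='c' -> output (1, 'c'), add 'cc' as idx 2
Step 3: w='cc' (idx 2), next='c' -> output (2, 'c'), add 'ccc' as idx 3
Step 4: w='cc' (idx 2), end of input -> output (2, '')


Encoded: [(0, 'c'), (1, 'c'), (2, 'c'), (2, '')]


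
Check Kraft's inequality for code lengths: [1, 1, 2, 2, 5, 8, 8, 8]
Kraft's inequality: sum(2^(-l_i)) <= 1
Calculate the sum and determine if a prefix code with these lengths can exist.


Sum = 2^(-1) + 2^(-1) + 2^(-2) + 2^(-2) + 2^(-5) + 2^(-8) + 2^(-8) + 2^(-8)
    = 0.5 + 0.5 + 0.25 + 0.25 + 0.03125 + 0.00390625 + 0.00390625 + 0.00390625
    = 395/256 = 1.54296875
Since 1.54296875 > 1, Kraft's inequality is NOT satisfied.
A prefix code with these lengths CANNOT exist.

Kraft sum = 1.54296875. Not satisfied.


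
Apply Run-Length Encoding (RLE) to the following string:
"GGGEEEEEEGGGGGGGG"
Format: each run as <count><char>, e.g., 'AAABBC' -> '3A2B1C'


Scanning runs left to right:
  i=0: run of 'G' x 3 -> '3G'
  i=3: run of 'E' x 6 -> '6E'
  i=9: run of 'G' x 8 -> '8G'

RLE = 3G6E8G


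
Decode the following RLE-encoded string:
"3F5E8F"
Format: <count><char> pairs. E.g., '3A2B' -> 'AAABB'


Expanding each <count><char> pair:
  3F -> 'FFF'
  5E -> 'EEEEE'
  8F -> 'FFFFFFFF'

Decoded = FFFEEEEEFFFFFFFF


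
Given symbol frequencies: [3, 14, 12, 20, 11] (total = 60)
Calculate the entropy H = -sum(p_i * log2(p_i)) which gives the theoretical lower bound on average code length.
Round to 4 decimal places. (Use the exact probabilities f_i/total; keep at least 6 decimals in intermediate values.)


Per-symbol terms -p_i * log2(p_i) with p_i = f_i/60:
  p = 3/60 = 0.050000: log2(p) = -4.321928, -p*log2(p) = 0.216096
  p = 14/60 = 0.233333: log2(p) = -2.099536, -p*log2(p) = 0.489892
  p = 12/60 = 0.200000: log2(p) = -2.321928, -p*log2(p) = 0.464386
  p = 20/60 = 0.333333: log2(p) = -1.584963, -p*log2(p) = 0.528321
  p = 11/60 = 0.183333: log2(p) = -2.447459, -p*log2(p) = 0.448701
H = 0.216096 + 0.489892 + 0.464386 + 0.528321 + 0.448701 = 2.147396

H = 2.1474 bits/symbol


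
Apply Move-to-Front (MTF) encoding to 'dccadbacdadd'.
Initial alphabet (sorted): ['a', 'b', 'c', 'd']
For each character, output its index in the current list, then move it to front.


MTF encoding:
'd': index 3 in ['a', 'b', 'c', 'd'] -> ['d', 'a', 'b', 'c']
'c': index 3 in ['d', 'a', 'b', 'c'] -> ['c', 'd', 'a', 'b']
'c': index 0 in ['c', 'd', 'a', 'b'] -> ['c', 'd', 'a', 'b']
'a': index 2 in ['c', 'd', 'a', 'b'] -> ['a', 'c', 'd', 'b']
'd': index 2 in ['a', 'c', 'd', 'b'] -> ['d', 'a', 'c', 'b']
'b': index 3 in ['d', 'a', 'c', 'b'] -> ['b', 'd', 'a', 'c']
'a': index 2 in ['b', 'd', 'a', 'c'] -> ['a', 'b', 'd', 'c']
'c': index 3 in ['a', 'b', 'd', 'c'] -> ['c', 'a', 'b', 'd']
'd': index 3 in ['c', 'a', 'b', 'd'] -> ['d', 'c', 'a', 'b']
'a': index 2 in ['d', 'c', 'a', 'b'] -> ['a', 'd', 'c', 'b']
'd': index 1 in ['a', 'd', 'c', 'b'] -> ['d', 'a', 'c', 'b']
'd': index 0 in ['d', 'a', 'c', 'b'] -> ['d', 'a', 'c', 'b']


Output: [3, 3, 0, 2, 2, 3, 2, 3, 3, 2, 1, 0]


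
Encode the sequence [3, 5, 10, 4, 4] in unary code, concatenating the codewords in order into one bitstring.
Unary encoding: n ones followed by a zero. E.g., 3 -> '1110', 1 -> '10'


Encode each number as n ones followed by a terminating 0:
  3 -> 1110 (4 bits)
  5 -> 111110 (6 bits)
  10 -> 11111111110 (11 bits)
  4 -> 11110 (5 bits)
  4 -> 11110 (5 bits)
Total length = 4 + 6 + 11 + 5 + 5 = 31 bits.

Unary([3, 5, 10, 4, 4]) = 1110111110111111111101111011110 (31 bits)


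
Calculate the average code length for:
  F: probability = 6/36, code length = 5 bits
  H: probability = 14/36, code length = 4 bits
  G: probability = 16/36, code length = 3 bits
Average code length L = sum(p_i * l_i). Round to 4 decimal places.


Weighted contributions p_i * l_i:
  F: (6/36) * 5 = 30/36
  H: (14/36) * 4 = 56/36
  G: (16/36) * 3 = 48/36
Sum = (30 + 56 + 48)/36 = 134/36

L = 134/36 = 3.7222 bits/symbol


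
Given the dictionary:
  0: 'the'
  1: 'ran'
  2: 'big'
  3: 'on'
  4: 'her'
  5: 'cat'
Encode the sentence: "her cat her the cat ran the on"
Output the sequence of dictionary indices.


Look up each word in the dictionary:
  'her' -> 4
  'cat' -> 5
  'her' -> 4
  'the' -> 0
  'cat' -> 5
  'ran' -> 1
  'the' -> 0
  'on' -> 3

Encoded: [4, 5, 4, 0, 5, 1, 0, 3]


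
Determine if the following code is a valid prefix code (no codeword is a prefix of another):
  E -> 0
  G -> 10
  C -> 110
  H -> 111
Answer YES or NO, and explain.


Checking each pair (does one codeword prefix another?):
  E='0' vs G='10': no prefix
  E='0' vs C='110': no prefix
  E='0' vs H='111': no prefix
  G='10' vs E='0': no prefix
  G='10' vs C='110': no prefix
  G='10' vs H='111': no prefix
  C='110' vs E='0': no prefix
  C='110' vs G='10': no prefix
  C='110' vs H='111': no prefix
  H='111' vs E='0': no prefix
  H='111' vs G='10': no prefix
  H='111' vs C='110': no prefix
No violation found over all pairs.

YES -- this is a valid prefix code. No codeword is a prefix of any other codeword.


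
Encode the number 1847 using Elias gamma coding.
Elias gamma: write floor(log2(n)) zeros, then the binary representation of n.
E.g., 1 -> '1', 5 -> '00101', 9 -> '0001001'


num_bits = floor(log2(1847)) + 1 = 11
leading_zeros = num_bits - 1 = 10
binary(1847) = 11100110111

Elias gamma(1847) = '0000000000' + '11100110111' = 000000000011100110111 (21 bits)


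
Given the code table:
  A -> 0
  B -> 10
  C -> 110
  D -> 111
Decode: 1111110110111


Decoding:
111 -> D
111 -> D
0 -> A
110 -> C
111 -> D


Result: DDACD


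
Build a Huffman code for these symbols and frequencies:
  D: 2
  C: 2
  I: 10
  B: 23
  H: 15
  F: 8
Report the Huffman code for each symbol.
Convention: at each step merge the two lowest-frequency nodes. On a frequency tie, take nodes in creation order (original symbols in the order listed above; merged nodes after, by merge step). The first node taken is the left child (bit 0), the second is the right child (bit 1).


Huffman tree construction:
Step 1: Merge D(2) + C(2) = 4
Step 2: Merge (D+C)(4) + F(8) = 12
Step 3: Merge I(10) + ((D+C)+F)(12) = 22
Step 4: Merge H(15) + (I+((D+C)+F))(22) = 37
Step 5: Merge B(23) + (H+(I+((D+C)+F)))(37) = 60
Read each symbol's code off the tree from the root (left child = 0, right child = 1).

Codes:
  D: 11100 (length 5)
  C: 11101 (length 5)
  I: 110 (length 3)
  B: 0 (length 1)
  H: 10 (length 2)
  F: 1111 (length 4)
Average code length: 135/60 = 2.2500 bits/symbol


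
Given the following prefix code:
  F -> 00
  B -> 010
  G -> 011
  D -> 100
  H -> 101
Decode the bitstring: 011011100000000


Decoding step by step:
Bits 011 -> G
Bits 011 -> G
Bits 100 -> D
Bits 00 -> F
Bits 00 -> F
Bits 00 -> F


Decoded message: GGDFFF


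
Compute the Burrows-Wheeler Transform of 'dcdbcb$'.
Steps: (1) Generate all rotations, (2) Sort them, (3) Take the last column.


Rotations (sorted):
  0: $dcdbcb -> last char: b
  1: b$dcdbc -> last char: c
  2: bcb$dcd -> last char: d
  3: cb$dcdb -> last char: b
  4: cdbcb$d -> last char: d
  5: dbcb$dc -> last char: c
  6: dcdbcb$ -> last char: $


BWT = bcdbdc$


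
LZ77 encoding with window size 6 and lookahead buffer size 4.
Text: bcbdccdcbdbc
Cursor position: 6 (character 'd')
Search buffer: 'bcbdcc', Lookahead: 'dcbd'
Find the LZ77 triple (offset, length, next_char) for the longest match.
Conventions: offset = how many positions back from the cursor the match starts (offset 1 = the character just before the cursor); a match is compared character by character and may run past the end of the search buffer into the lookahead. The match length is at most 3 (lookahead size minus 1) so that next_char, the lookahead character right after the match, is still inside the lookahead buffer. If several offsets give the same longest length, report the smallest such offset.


Try each offset into the search buffer:
  offset=1 (pos 5, char 'c'): match length 0
  offset=2 (pos 4, char 'c'): match length 0
  offset=3 (pos 3, char 'd'): match length 2
  offset=4 (pos 2, char 'b'): match length 0
  offset=5 (pos 1, char 'c'): match length 0
  offset=6 (pos 0, char 'b'): match length 0
Longest match has length 2 at offset 3.
next_char = character at position 6 + 2 = 8 -> 'b'

Best match: offset=3, length=2 (matching 'dc' starting at position 3)
LZ77 triple: (3, 2, 'b')


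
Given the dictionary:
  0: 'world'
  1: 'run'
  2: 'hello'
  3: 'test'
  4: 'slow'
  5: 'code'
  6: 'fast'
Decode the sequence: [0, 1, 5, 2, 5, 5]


Look up each index in the dictionary:
  0 -> 'world'
  1 -> 'run'
  5 -> 'code'
  2 -> 'hello'
  5 -> 'code'
  5 -> 'code'

Decoded: "world run code hello code code"


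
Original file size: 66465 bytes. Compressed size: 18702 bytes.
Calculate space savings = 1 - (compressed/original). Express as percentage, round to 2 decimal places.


ratio = compressed/original = 18702/66465 = 0.281381
savings = 1 - ratio = 1 - 0.281381 = 0.718619
as a percentage: 0.718619 * 100 = 71.86%

Space savings = 1 - 18702/66465 = 71.86%


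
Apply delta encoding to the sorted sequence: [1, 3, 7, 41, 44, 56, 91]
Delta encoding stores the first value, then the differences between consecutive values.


First value: 1
Deltas:
  3 - 1 = 2
  7 - 3 = 4
  41 - 7 = 34
  44 - 41 = 3
  56 - 44 = 12
  91 - 56 = 35


Delta encoded: [1, 2, 4, 34, 3, 12, 35]


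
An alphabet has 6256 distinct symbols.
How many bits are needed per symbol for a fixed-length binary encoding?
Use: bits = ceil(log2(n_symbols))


log2(6256) = 12.611
Bracket: 2^12 = 4096 < 6256 <= 2^13 = 8192
So ceil(log2(6256)) = 13

bits = ceil(log2(6256)) = ceil(12.611) = 13 bits


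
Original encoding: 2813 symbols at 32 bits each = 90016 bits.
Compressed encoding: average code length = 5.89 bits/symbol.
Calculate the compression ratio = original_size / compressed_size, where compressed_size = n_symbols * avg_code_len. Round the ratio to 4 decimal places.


original_size = n_symbols * orig_bits = 2813 * 32 = 90016 bits
compressed_size = n_symbols * avg_code_len = 2813 * 5.89 = 16568.57 bits
ratio = original_size / compressed_size = 90016 / 16568.57 = 5.4329

Compression ratio = 5.4329


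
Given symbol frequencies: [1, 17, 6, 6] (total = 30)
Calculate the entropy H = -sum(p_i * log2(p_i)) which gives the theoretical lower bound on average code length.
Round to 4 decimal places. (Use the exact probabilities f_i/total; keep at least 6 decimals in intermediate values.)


Per-symbol terms -p_i * log2(p_i) with p_i = f_i/30:
  p = 1/30 = 0.033333: log2(p) = -4.906891, -p*log2(p) = 0.163563
  p = 17/30 = 0.566667: log2(p) = -0.819428, -p*log2(p) = 0.464342
  p = 6/30 = 0.200000: log2(p) = -2.321928, -p*log2(p) = 0.464386
  p = 6/30 = 0.200000: log2(p) = -2.321928, -p*log2(p) = 0.464386
H = 0.163563 + 0.464342 + 0.464386 + 0.464386 = 1.556677

H = 1.5567 bits/symbol


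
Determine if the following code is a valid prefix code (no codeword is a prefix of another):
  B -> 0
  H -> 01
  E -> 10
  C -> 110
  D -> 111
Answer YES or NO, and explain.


Checking each pair (does one codeword prefix another?):
  B='0' vs H='01': prefix -- VIOLATION

NO -- this is NOT a valid prefix code. B (0) is a prefix of H (01).


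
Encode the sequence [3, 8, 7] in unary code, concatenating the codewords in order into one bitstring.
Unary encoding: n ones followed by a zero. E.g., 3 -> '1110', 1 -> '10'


Encode each number as n ones followed by a terminating 0:
  3 -> 1110 (4 bits)
  8 -> 111111110 (9 bits)
  7 -> 11111110 (8 bits)
Total length = 4 + 9 + 8 = 21 bits.

Unary([3, 8, 7]) = 111011111111011111110 (21 bits)


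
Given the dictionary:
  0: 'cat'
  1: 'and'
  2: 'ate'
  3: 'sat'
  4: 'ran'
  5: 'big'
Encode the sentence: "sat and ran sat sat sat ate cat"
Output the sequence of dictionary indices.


Look up each word in the dictionary:
  'sat' -> 3
  'and' -> 1
  'ran' -> 4
  'sat' -> 3
  'sat' -> 3
  'sat' -> 3
  'ate' -> 2
  'cat' -> 0

Encoded: [3, 1, 4, 3, 3, 3, 2, 0]


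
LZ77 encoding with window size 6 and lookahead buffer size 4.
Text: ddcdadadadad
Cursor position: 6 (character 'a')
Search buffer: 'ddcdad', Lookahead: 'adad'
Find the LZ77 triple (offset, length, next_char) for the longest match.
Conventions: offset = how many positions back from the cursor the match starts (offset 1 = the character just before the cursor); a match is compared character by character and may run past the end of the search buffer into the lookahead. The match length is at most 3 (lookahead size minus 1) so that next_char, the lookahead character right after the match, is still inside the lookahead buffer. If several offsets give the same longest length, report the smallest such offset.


Try each offset into the search buffer:
  offset=1 (pos 5, char 'd'): match length 0
  offset=2 (pos 4, char 'a'): match length 3
  offset=3 (pos 3, char 'd'): match length 0
  offset=4 (pos 2, char 'c'): match length 0
  offset=5 (pos 1, char 'd'): match length 0
  offset=6 (pos 0, char 'd'): match length 0
Longest match has length 3 at offset 2.
next_char = character at position 6 + 3 = 9 -> 'd'

Best match: offset=2, length=3 (matching 'ada' starting at position 4)
LZ77 triple: (2, 3, 'd')


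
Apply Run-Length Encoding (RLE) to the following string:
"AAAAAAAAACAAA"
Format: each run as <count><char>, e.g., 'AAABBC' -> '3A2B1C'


Scanning runs left to right:
  i=0: run of 'A' x 9 -> '9A'
  i=9: run of 'C' x 1 -> '1C'
  i=10: run of 'A' x 3 -> '3A'

RLE = 9A1C3A


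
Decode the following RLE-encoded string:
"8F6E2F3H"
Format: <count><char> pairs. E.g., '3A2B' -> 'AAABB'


Expanding each <count><char> pair:
  8F -> 'FFFFFFFF'
  6E -> 'EEEEEE'
  2F -> 'FF'
  3H -> 'HHH'

Decoded = FFFFFFFFEEEEEEFFHHH


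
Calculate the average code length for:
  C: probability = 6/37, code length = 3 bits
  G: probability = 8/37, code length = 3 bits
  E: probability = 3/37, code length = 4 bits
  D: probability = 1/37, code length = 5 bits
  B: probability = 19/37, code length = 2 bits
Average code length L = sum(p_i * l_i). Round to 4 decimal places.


Weighted contributions p_i * l_i:
  C: (6/37) * 3 = 18/37
  G: (8/37) * 3 = 24/37
  E: (3/37) * 4 = 12/37
  D: (1/37) * 5 = 5/37
  B: (19/37) * 2 = 38/37
Sum = (18 + 24 + 12 + 5 + 38)/37 = 97/37

L = 97/37 = 2.6216 bits/symbol


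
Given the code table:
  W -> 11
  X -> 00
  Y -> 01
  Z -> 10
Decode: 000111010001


Decoding:
00 -> X
01 -> Y
11 -> W
01 -> Y
00 -> X
01 -> Y


Result: XYWYXY


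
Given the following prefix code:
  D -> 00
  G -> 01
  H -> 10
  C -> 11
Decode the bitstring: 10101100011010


Decoding step by step:
Bits 10 -> H
Bits 10 -> H
Bits 11 -> C
Bits 00 -> D
Bits 01 -> G
Bits 10 -> H
Bits 10 -> H


Decoded message: HHCDGHH


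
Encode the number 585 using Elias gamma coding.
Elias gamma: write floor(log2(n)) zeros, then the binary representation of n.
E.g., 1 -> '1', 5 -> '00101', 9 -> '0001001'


num_bits = floor(log2(585)) + 1 = 10
leading_zeros = num_bits - 1 = 9
binary(585) = 1001001001

Elias gamma(585) = '000000000' + '1001001001' = 0000000001001001001 (19 bits)


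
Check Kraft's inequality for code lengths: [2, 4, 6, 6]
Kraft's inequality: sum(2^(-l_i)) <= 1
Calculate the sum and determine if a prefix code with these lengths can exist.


Sum = 2^(-2) + 2^(-4) + 2^(-6) + 2^(-6)
    = 0.25 + 0.0625 + 0.015625 + 0.015625
    = 22/64 = 0.34375
Since 0.34375 <= 1, Kraft's inequality IS satisfied.
A prefix code with these lengths CAN exist.

Kraft sum = 0.34375. Satisfied.


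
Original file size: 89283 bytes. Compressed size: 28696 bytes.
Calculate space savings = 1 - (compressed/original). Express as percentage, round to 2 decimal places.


ratio = compressed/original = 28696/89283 = 0.321405
savings = 1 - ratio = 1 - 0.321405 = 0.678595
as a percentage: 0.678595 * 100 = 67.86%

Space savings = 1 - 28696/89283 = 67.86%


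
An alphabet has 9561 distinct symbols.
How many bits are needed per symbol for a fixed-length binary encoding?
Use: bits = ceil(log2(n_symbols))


log2(9561) = 13.2229
Bracket: 2^13 = 8192 < 9561 <= 2^14 = 16384
So ceil(log2(9561)) = 14

bits = ceil(log2(9561)) = ceil(13.2229) = 14 bits


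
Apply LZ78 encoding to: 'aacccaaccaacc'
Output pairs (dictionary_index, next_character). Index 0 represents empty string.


LZ78 encoding steps:
Dictionary: {0: ''}
Step 1: w='' (idx 0), next='a' -> output (0, 'a'), add 'a' as idx 1
Step 2: w='a' (idx 1), next='c' -> output (1, 'c'), add 'ac' as idx 2
Step 3: w='' (idx 0), next='c' -> output (0, 'c'), add 'c' as idx 3
Step 4: w='c' (idx 3), next='a' -> output (3, 'a'), add 'ca' as idx 4
Step 5: w='ac' (idx 2), next='c' -> output (2, 'c'), add 'acc' as idx 5
Step 6: w='a' (idx 1), next='a' -> output (1, 'a'), add 'aa' as idx 6
Step 7: w='c' (idx 3), next='c' -> output (3, 'c'), add 'cc' as idx 7


Encoded: [(0, 'a'), (1, 'c'), (0, 'c'), (3, 'a'), (2, 'c'), (1, 'a'), (3, 'c')]


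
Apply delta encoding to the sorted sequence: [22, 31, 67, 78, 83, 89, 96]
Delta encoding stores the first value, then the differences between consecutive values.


First value: 22
Deltas:
  31 - 22 = 9
  67 - 31 = 36
  78 - 67 = 11
  83 - 78 = 5
  89 - 83 = 6
  96 - 89 = 7


Delta encoded: [22, 9, 36, 11, 5, 6, 7]


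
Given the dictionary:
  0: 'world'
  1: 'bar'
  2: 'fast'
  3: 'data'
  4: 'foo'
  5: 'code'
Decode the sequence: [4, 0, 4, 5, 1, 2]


Look up each index in the dictionary:
  4 -> 'foo'
  0 -> 'world'
  4 -> 'foo'
  5 -> 'code'
  1 -> 'bar'
  2 -> 'fast'

Decoded: "foo world foo code bar fast"


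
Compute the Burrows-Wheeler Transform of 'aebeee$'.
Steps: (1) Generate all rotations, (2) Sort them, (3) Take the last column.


Rotations (sorted):
  0: $aebeee -> last char: e
  1: aebeee$ -> last char: $
  2: beee$ae -> last char: e
  3: e$aebee -> last char: e
  4: ebeee$a -> last char: a
  5: ee$aebe -> last char: e
  6: eee$aeb -> last char: b


BWT = e$eeaeb


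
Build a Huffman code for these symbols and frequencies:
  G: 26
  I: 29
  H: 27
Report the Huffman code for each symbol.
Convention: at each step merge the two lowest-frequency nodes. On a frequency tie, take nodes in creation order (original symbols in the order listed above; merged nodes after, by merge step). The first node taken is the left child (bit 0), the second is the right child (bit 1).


Huffman tree construction:
Step 1: Merge G(26) + H(27) = 53
Step 2: Merge I(29) + (G+H)(53) = 82
Read each symbol's code off the tree from the root (left child = 0, right child = 1).

Codes:
  G: 10 (length 2)
  I: 0 (length 1)
  H: 11 (length 2)
Average code length: 135/82 = 1.6463 bits/symbol


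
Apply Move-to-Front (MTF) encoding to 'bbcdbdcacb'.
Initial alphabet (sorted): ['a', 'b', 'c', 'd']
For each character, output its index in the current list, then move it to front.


MTF encoding:
'b': index 1 in ['a', 'b', 'c', 'd'] -> ['b', 'a', 'c', 'd']
'b': index 0 in ['b', 'a', 'c', 'd'] -> ['b', 'a', 'c', 'd']
'c': index 2 in ['b', 'a', 'c', 'd'] -> ['c', 'b', 'a', 'd']
'd': index 3 in ['c', 'b', 'a', 'd'] -> ['d', 'c', 'b', 'a']
'b': index 2 in ['d', 'c', 'b', 'a'] -> ['b', 'd', 'c', 'a']
'd': index 1 in ['b', 'd', 'c', 'a'] -> ['d', 'b', 'c', 'a']
'c': index 2 in ['d', 'b', 'c', 'a'] -> ['c', 'd', 'b', 'a']
'a': index 3 in ['c', 'd', 'b', 'a'] -> ['a', 'c', 'd', 'b']
'c': index 1 in ['a', 'c', 'd', 'b'] -> ['c', 'a', 'd', 'b']
'b': index 3 in ['c', 'a', 'd', 'b'] -> ['b', 'c', 'a', 'd']


Output: [1, 0, 2, 3, 2, 1, 2, 3, 1, 3]


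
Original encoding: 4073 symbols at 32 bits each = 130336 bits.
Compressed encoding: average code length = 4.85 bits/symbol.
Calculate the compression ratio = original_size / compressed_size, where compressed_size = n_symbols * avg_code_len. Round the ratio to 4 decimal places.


original_size = n_symbols * orig_bits = 4073 * 32 = 130336 bits
compressed_size = n_symbols * avg_code_len = 4073 * 4.85 = 19754.05 bits
ratio = original_size / compressed_size = 130336 / 19754.05 = 6.5979

Compression ratio = 6.5979


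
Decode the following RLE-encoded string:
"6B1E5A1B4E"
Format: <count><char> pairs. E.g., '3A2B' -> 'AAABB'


Expanding each <count><char> pair:
  6B -> 'BBBBBB'
  1E -> 'E'
  5A -> 'AAAAA'
  1B -> 'B'
  4E -> 'EEEE'

Decoded = BBBBBBEAAAAABEEEE


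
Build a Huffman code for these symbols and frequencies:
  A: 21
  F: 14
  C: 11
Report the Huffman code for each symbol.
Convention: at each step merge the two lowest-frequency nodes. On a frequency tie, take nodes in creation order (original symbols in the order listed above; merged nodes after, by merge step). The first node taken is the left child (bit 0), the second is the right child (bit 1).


Huffman tree construction:
Step 1: Merge C(11) + F(14) = 25
Step 2: Merge A(21) + (C+F)(25) = 46
Read each symbol's code off the tree from the root (left child = 0, right child = 1).

Codes:
  A: 0 (length 1)
  F: 11 (length 2)
  C: 10 (length 2)
Average code length: 71/46 = 1.5435 bits/symbol


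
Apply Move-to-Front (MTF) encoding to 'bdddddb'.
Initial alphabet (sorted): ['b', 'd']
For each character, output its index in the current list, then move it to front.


MTF encoding:
'b': index 0 in ['b', 'd'] -> ['b', 'd']
'd': index 1 in ['b', 'd'] -> ['d', 'b']
'd': index 0 in ['d', 'b'] -> ['d', 'b']
'd': index 0 in ['d', 'b'] -> ['d', 'b']
'd': index 0 in ['d', 'b'] -> ['d', 'b']
'd': index 0 in ['d', 'b'] -> ['d', 'b']
'b': index 1 in ['d', 'b'] -> ['b', 'd']


Output: [0, 1, 0, 0, 0, 0, 1]


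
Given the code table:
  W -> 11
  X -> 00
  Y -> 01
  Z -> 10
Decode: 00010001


Decoding:
00 -> X
01 -> Y
00 -> X
01 -> Y


Result: XYXY


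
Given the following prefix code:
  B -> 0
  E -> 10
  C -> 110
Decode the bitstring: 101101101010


Decoding step by step:
Bits 10 -> E
Bits 110 -> C
Bits 110 -> C
Bits 10 -> E
Bits 10 -> E


Decoded message: ECCEE


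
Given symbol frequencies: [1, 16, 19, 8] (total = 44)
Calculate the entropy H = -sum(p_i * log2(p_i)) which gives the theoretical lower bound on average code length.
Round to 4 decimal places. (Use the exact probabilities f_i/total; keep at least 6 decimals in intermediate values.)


Per-symbol terms -p_i * log2(p_i) with p_i = f_i/44:
  p = 1/44 = 0.022727: log2(p) = -5.459432, -p*log2(p) = 0.124078
  p = 16/44 = 0.363636: log2(p) = -1.459432, -p*log2(p) = 0.530702
  p = 19/44 = 0.431818: log2(p) = -1.211504, -p*log2(p) = 0.523149
  p = 8/44 = 0.181818: log2(p) = -2.459432, -p*log2(p) = 0.447169
H = 0.124078 + 0.530702 + 0.523149 + 0.447169 = 1.625098

H = 1.6251 bits/symbol


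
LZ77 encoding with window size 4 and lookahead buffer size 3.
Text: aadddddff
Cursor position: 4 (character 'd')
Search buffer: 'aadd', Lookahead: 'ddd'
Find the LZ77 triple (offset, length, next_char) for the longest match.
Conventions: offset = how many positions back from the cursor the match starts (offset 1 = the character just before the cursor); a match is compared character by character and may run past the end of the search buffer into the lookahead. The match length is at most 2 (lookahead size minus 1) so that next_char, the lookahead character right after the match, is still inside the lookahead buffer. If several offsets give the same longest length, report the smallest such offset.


Try each offset into the search buffer:
  offset=1 (pos 3, char 'd'): match length 2
  offset=2 (pos 2, char 'd'): match length 2
  offset=3 (pos 1, char 'a'): match length 0
  offset=4 (pos 0, char 'a'): match length 0
Longest match has length 2, found at offsets 1, 2; take the smallest, offset 1.
next_char = character at position 4 + 2 = 6 -> 'd'

Best match: offset=1, length=2 (matching 'dd' starting at position 3)
LZ77 triple: (1, 2, 'd')


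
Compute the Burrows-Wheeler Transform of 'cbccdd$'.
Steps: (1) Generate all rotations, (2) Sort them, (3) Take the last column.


Rotations (sorted):
  0: $cbccdd -> last char: d
  1: bccdd$c -> last char: c
  2: cbccdd$ -> last char: $
  3: ccdd$cb -> last char: b
  4: cdd$cbc -> last char: c
  5: d$cbccd -> last char: d
  6: dd$cbcc -> last char: c


BWT = dc$bcdc


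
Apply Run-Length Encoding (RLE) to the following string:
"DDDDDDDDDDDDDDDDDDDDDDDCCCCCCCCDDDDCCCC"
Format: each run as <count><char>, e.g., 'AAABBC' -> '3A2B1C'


Scanning runs left to right:
  i=0: run of 'D' x 23 -> '23D'
  i=23: run of 'C' x 8 -> '8C'
  i=31: run of 'D' x 4 -> '4D'
  i=35: run of 'C' x 4 -> '4C'

RLE = 23D8C4D4C


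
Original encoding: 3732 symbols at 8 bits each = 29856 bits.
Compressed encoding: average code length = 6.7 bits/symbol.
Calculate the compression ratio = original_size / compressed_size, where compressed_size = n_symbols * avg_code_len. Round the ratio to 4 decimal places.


original_size = n_symbols * orig_bits = 3732 * 8 = 29856 bits
compressed_size = n_symbols * avg_code_len = 3732 * 6.7 = 25004.4 bits
ratio = original_size / compressed_size = 29856 / 25004.4 = 1.194

Compression ratio = 1.194


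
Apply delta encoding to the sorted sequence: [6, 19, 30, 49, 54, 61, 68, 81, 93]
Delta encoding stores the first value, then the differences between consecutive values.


First value: 6
Deltas:
  19 - 6 = 13
  30 - 19 = 11
  49 - 30 = 19
  54 - 49 = 5
  61 - 54 = 7
  68 - 61 = 7
  81 - 68 = 13
  93 - 81 = 12


Delta encoded: [6, 13, 11, 19, 5, 7, 7, 13, 12]


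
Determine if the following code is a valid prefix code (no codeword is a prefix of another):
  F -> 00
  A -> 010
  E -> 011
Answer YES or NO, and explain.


Checking each pair (does one codeword prefix another?):
  F='00' vs A='010': no prefix
  F='00' vs E='011': no prefix
  A='010' vs F='00': no prefix
  A='010' vs E='011': no prefix
  E='011' vs F='00': no prefix
  E='011' vs A='010': no prefix
No violation found over all pairs.

YES -- this is a valid prefix code. No codeword is a prefix of any other codeword.


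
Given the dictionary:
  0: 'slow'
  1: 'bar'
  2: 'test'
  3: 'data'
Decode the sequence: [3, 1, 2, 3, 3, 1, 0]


Look up each index in the dictionary:
  3 -> 'data'
  1 -> 'bar'
  2 -> 'test'
  3 -> 'data'
  3 -> 'data'
  1 -> 'bar'
  0 -> 'slow'

Decoded: "data bar test data data bar slow"


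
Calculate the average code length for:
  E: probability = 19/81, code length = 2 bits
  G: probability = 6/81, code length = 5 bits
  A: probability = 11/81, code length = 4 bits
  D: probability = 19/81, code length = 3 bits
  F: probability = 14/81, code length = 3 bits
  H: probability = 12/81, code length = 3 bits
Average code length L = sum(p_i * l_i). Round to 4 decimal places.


Weighted contributions p_i * l_i:
  E: (19/81) * 2 = 38/81
  G: (6/81) * 5 = 30/81
  A: (11/81) * 4 = 44/81
  D: (19/81) * 3 = 57/81
  F: (14/81) * 3 = 42/81
  H: (12/81) * 3 = 36/81
Sum = (38 + 30 + 44 + 57 + 42 + 36)/81 = 247/81

L = 247/81 = 3.0494 bits/symbol


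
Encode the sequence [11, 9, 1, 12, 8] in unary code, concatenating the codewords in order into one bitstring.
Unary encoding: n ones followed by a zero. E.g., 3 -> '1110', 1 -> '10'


Encode each number as n ones followed by a terminating 0:
  11 -> 111111111110 (12 bits)
  9 -> 1111111110 (10 bits)
  1 -> 10 (2 bits)
  12 -> 1111111111110 (13 bits)
  8 -> 111111110 (9 bits)
Total length = 12 + 10 + 2 + 13 + 9 = 46 bits.

Unary([11, 9, 1, 12, 8]) = 1111111111101111111110101111111111110111111110 (46 bits)


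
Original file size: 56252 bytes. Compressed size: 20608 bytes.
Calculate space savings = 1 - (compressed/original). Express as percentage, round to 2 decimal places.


ratio = compressed/original = 20608/56252 = 0.366351
savings = 1 - ratio = 1 - 0.366351 = 0.633649
as a percentage: 0.633649 * 100 = 63.36%

Space savings = 1 - 20608/56252 = 63.36%


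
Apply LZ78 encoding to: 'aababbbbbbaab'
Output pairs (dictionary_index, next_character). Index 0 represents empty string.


LZ78 encoding steps:
Dictionary: {0: ''}
Step 1: w='' (idx 0), next='a' -> output (0, 'a'), add 'a' as idx 1
Step 2: w='a' (idx 1), next='b' -> output (1, 'b'), add 'ab' as idx 2
Step 3: w='ab' (idx 2), next='b' -> output (2, 'b'), add 'abb' as idx 3
Step 4: w='' (idx 0), next='b' -> output (0, 'b'), add 'b' as idx 4
Step 5: w='b' (idx 4), next='b' -> output (4, 'b'), add 'bb' as idx 5
Step 6: w='b' (idx 4), next='a' -> output (4, 'a'), add 'ba' as idx 6
Step 7: w='ab' (idx 2), end of input -> output (2, '')


Encoded: [(0, 'a'), (1, 'b'), (2, 'b'), (0, 'b'), (4, 'b'), (4, 'a'), (2, '')]


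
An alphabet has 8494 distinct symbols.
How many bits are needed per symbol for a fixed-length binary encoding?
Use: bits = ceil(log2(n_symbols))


log2(8494) = 13.0522
Bracket: 2^13 = 8192 < 8494 <= 2^14 = 16384
So ceil(log2(8494)) = 14

bits = ceil(log2(8494)) = ceil(13.0522) = 14 bits


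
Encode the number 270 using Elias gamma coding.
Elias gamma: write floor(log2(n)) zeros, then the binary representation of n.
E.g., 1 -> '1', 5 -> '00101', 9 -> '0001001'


num_bits = floor(log2(270)) + 1 = 9
leading_zeros = num_bits - 1 = 8
binary(270) = 100001110

Elias gamma(270) = '00000000' + '100001110' = 00000000100001110 (17 bits)


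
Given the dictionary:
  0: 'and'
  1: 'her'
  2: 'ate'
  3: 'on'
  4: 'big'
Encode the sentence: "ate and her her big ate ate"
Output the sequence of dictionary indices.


Look up each word in the dictionary:
  'ate' -> 2
  'and' -> 0
  'her' -> 1
  'her' -> 1
  'big' -> 4
  'ate' -> 2
  'ate' -> 2

Encoded: [2, 0, 1, 1, 4, 2, 2]


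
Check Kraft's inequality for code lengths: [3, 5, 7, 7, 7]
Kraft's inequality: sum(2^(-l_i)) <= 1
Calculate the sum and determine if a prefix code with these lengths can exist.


Sum = 2^(-3) + 2^(-5) + 2^(-7) + 2^(-7) + 2^(-7)
    = 0.125 + 0.03125 + 0.0078125 + 0.0078125 + 0.0078125
    = 23/128 = 0.1796875
Since 0.1796875 <= 1, Kraft's inequality IS satisfied.
A prefix code with these lengths CAN exist.

Kraft sum = 0.1796875. Satisfied.


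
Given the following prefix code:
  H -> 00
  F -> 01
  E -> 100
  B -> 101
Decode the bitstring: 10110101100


Decoding step by step:
Bits 101 -> B
Bits 101 -> B
Bits 01 -> F
Bits 100 -> E


Decoded message: BBFE


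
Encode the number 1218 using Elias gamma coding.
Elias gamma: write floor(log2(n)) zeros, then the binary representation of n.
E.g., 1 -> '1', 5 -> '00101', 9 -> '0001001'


num_bits = floor(log2(1218)) + 1 = 11
leading_zeros = num_bits - 1 = 10
binary(1218) = 10011000010

Elias gamma(1218) = '0000000000' + '10011000010' = 000000000010011000010 (21 bits)


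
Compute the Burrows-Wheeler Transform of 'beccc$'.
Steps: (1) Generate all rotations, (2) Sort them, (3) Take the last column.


Rotations (sorted):
  0: $beccc -> last char: c
  1: beccc$ -> last char: $
  2: c$becc -> last char: c
  3: cc$bec -> last char: c
  4: ccc$be -> last char: e
  5: eccc$b -> last char: b


BWT = c$cceb


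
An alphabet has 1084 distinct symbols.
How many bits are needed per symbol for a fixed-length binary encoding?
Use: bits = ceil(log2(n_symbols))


log2(1084) = 10.0821
Bracket: 2^10 = 1024 < 1084 <= 2^11 = 2048
So ceil(log2(1084)) = 11

bits = ceil(log2(1084)) = ceil(10.0821) = 11 bits


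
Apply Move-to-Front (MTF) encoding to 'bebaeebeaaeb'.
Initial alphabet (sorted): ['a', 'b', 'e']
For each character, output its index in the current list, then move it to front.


MTF encoding:
'b': index 1 in ['a', 'b', 'e'] -> ['b', 'a', 'e']
'e': index 2 in ['b', 'a', 'e'] -> ['e', 'b', 'a']
'b': index 1 in ['e', 'b', 'a'] -> ['b', 'e', 'a']
'a': index 2 in ['b', 'e', 'a'] -> ['a', 'b', 'e']
'e': index 2 in ['a', 'b', 'e'] -> ['e', 'a', 'b']
'e': index 0 in ['e', 'a', 'b'] -> ['e', 'a', 'b']
'b': index 2 in ['e', 'a', 'b'] -> ['b', 'e', 'a']
'e': index 1 in ['b', 'e', 'a'] -> ['e', 'b', 'a']
'a': index 2 in ['e', 'b', 'a'] -> ['a', 'e', 'b']
'a': index 0 in ['a', 'e', 'b'] -> ['a', 'e', 'b']
'e': index 1 in ['a', 'e', 'b'] -> ['e', 'a', 'b']
'b': index 2 in ['e', 'a', 'b'] -> ['b', 'e', 'a']


Output: [1, 2, 1, 2, 2, 0, 2, 1, 2, 0, 1, 2]


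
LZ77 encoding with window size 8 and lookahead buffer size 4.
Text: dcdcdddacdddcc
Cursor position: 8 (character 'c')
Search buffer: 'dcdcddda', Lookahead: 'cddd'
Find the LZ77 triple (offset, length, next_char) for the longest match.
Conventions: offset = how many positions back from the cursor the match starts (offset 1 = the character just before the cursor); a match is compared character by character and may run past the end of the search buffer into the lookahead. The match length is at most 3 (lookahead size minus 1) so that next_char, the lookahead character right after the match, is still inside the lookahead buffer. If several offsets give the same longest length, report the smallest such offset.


Try each offset into the search buffer:
  offset=1 (pos 7, char 'a'): match length 0
  offset=2 (pos 6, char 'd'): match length 0
  offset=3 (pos 5, char 'd'): match length 0
  offset=4 (pos 4, char 'd'): match length 0
  offset=5 (pos 3, char 'c'): match length 3
  offset=6 (pos 2, char 'd'): match length 0
  offset=7 (pos 1, char 'c'): match length 2
  offset=8 (pos 0, char 'd'): match length 0
Longest match has length 3 at offset 5.
next_char = character at position 8 + 3 = 11 -> 'd'

Best match: offset=5, length=3 (matching 'cdd' starting at position 3)
LZ77 triple: (5, 3, 'd')


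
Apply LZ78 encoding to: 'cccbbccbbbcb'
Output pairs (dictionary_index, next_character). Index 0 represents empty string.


LZ78 encoding steps:
Dictionary: {0: ''}
Step 1: w='' (idx 0), next='c' -> output (0, 'c'), add 'c' as idx 1
Step 2: w='c' (idx 1), next='c' -> output (1, 'c'), add 'cc' as idx 2
Step 3: w='' (idx 0), next='b' -> output (0, 'b'), add 'b' as idx 3
Step 4: w='b' (idx 3), next='c' -> output (3, 'c'), add 'bc' as idx 4
Step 5: w='c' (idx 1), next='b' -> output (1, 'b'), add 'cb' as idx 5
Step 6: w='b' (idx 3), next='b' -> output (3, 'b'), add 'bb' as idx 6
Step 7: w='cb' (idx 5), end of input -> output (5, '')


Encoded: [(0, 'c'), (1, 'c'), (0, 'b'), (3, 'c'), (1, 'b'), (3, 'b'), (5, '')]


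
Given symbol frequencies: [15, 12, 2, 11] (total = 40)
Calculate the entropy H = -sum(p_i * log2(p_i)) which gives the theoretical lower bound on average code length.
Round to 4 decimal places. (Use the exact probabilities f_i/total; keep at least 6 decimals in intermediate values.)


Per-symbol terms -p_i * log2(p_i) with p_i = f_i/40:
  p = 15/40 = 0.375000: log2(p) = -1.415037, -p*log2(p) = 0.530639
  p = 12/40 = 0.300000: log2(p) = -1.736966, -p*log2(p) = 0.521090
  p = 2/40 = 0.050000: log2(p) = -4.321928, -p*log2(p) = 0.216096
  p = 11/40 = 0.275000: log2(p) = -1.862496, -p*log2(p) = 0.512187
H = 0.530639 + 0.521090 + 0.216096 + 0.512187 = 1.780012

H = 1.78 bits/symbol


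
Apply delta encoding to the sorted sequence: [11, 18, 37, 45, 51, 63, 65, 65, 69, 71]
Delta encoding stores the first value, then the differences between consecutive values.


First value: 11
Deltas:
  18 - 11 = 7
  37 - 18 = 19
  45 - 37 = 8
  51 - 45 = 6
  63 - 51 = 12
  65 - 63 = 2
  65 - 65 = 0
  69 - 65 = 4
  71 - 69 = 2


Delta encoded: [11, 7, 19, 8, 6, 12, 2, 0, 4, 2]


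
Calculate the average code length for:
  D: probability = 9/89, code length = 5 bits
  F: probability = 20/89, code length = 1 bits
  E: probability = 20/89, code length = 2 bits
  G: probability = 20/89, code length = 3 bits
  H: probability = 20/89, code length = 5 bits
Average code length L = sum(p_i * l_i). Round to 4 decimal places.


Weighted contributions p_i * l_i:
  D: (9/89) * 5 = 45/89
  F: (20/89) * 1 = 20/89
  E: (20/89) * 2 = 40/89
  G: (20/89) * 3 = 60/89
  H: (20/89) * 5 = 100/89
Sum = (45 + 20 + 40 + 60 + 100)/89 = 265/89

L = 265/89 = 2.9775 bits/symbol


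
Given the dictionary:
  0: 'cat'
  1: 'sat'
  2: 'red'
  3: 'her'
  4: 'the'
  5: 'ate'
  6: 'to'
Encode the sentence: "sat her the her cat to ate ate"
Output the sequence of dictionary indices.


Look up each word in the dictionary:
  'sat' -> 1
  'her' -> 3
  'the' -> 4
  'her' -> 3
  'cat' -> 0
  'to' -> 6
  'ate' -> 5
  'ate' -> 5

Encoded: [1, 3, 4, 3, 0, 6, 5, 5]


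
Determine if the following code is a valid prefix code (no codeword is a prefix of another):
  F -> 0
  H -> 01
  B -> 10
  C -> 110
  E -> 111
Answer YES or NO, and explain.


Checking each pair (does one codeword prefix another?):
  F='0' vs H='01': prefix -- VIOLATION

NO -- this is NOT a valid prefix code. F (0) is a prefix of H (01).


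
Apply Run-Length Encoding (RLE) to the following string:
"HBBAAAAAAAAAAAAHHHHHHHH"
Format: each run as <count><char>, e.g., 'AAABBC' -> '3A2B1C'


Scanning runs left to right:
  i=0: run of 'H' x 1 -> '1H'
  i=1: run of 'B' x 2 -> '2B'
  i=3: run of 'A' x 12 -> '12A'
  i=15: run of 'H' x 8 -> '8H'

RLE = 1H2B12A8H


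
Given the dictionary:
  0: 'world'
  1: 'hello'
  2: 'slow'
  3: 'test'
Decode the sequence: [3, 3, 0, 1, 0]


Look up each index in the dictionary:
  3 -> 'test'
  3 -> 'test'
  0 -> 'world'
  1 -> 'hello'
  0 -> 'world'

Decoded: "test test world hello world"


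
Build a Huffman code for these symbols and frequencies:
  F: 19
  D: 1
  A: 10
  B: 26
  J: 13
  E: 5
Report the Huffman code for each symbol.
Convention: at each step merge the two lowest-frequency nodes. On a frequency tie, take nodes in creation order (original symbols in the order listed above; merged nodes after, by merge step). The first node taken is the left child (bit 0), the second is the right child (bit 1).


Huffman tree construction:
Step 1: Merge D(1) + E(5) = 6
Step 2: Merge (D+E)(6) + A(10) = 16
Step 3: Merge J(13) + ((D+E)+A)(16) = 29
Step 4: Merge F(19) + B(26) = 45
Step 5: Merge (J+((D+E)+A))(29) + (F+B)(45) = 74
Read each symbol's code off the tree from the root (left child = 0, right child = 1).

Codes:
  F: 10 (length 2)
  D: 0100 (length 4)
  A: 011 (length 3)
  B: 11 (length 2)
  J: 00 (length 2)
  E: 0101 (length 4)
Average code length: 170/74 = 2.2973 bits/symbol


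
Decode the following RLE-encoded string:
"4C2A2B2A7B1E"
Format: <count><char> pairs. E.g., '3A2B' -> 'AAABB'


Expanding each <count><char> pair:
  4C -> 'CCCC'
  2A -> 'AA'
  2B -> 'BB'
  2A -> 'AA'
  7B -> 'BBBBBBB'
  1E -> 'E'

Decoded = CCCCAABBAABBBBBBBE


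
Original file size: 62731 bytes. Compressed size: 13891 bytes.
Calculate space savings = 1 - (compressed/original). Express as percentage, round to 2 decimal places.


ratio = compressed/original = 13891/62731 = 0.221438
savings = 1 - ratio = 1 - 0.221438 = 0.778562
as a percentage: 0.778562 * 100 = 77.86%

Space savings = 1 - 13891/62731 = 77.86%


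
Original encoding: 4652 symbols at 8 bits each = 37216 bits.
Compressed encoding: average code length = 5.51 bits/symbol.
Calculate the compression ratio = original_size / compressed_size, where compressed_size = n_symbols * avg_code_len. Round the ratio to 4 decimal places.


original_size = n_symbols * orig_bits = 4652 * 8 = 37216 bits
compressed_size = n_symbols * avg_code_len = 4652 * 5.51 = 25632.52 bits
ratio = original_size / compressed_size = 37216 / 25632.52 = 1.4519

Compression ratio = 1.4519


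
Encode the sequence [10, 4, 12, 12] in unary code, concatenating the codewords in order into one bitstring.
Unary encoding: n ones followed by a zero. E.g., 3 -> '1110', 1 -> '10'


Encode each number as n ones followed by a terminating 0:
  10 -> 11111111110 (11 bits)
  4 -> 11110 (5 bits)
  12 -> 1111111111110 (13 bits)
  12 -> 1111111111110 (13 bits)
Total length = 11 + 5 + 13 + 13 = 42 bits.

Unary([10, 4, 12, 12]) = 111111111101111011111111111101111111111110 (42 bits)


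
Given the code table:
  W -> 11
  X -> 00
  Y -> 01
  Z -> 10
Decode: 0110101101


Decoding:
01 -> Y
10 -> Z
10 -> Z
11 -> W
01 -> Y


Result: YZZWY
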